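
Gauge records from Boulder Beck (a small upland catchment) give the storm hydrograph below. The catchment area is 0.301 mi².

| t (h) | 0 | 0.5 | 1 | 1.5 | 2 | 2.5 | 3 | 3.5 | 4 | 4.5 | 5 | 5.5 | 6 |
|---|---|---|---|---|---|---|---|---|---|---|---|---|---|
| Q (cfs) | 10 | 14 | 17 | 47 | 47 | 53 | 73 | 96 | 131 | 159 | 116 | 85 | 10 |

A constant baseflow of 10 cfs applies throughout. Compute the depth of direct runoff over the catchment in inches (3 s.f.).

d ≈ 1.87 in

Direct runoff: 0.0, 4.0, 7.0, 37.0, 37.0, 43.0, 63.0, 86.0, 121.0, 149.0, 106.0, 75.0, 0.0 cfs; ΣQ_DR = 728.0 cfs.
V = ΣQ_DR · Δt = 728.0 × 1800 s = 1.310 × 10^6 ft³.
Over A = 0.301 mi², depth = V / A = 1.87 in.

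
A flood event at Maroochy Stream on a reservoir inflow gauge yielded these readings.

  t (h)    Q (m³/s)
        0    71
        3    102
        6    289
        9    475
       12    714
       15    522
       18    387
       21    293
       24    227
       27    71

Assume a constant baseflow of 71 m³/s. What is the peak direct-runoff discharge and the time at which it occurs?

Q_p = 643.0 m³/s at t = 12 h

Subtracting baseflow gives direct-runoff ordinates: 0.0, 31.0, 218.0, 404.0, 643.0, 451.0, 316.0, 222.0, 156.0, 0.0 m³/s.
The maximum is 643.0 m³/s, occurring at the reading for t = 12 h.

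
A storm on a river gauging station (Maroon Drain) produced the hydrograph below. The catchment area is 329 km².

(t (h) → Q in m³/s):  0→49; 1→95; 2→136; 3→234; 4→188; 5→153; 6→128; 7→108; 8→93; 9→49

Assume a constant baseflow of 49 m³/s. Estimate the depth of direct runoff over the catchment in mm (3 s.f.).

d ≈ 8.13 mm

Direct runoff: 0.0, 46.0, 87.0, 185.0, 139.0, 104.0, 79.0, 59.0, 44.0, 0.0 m³/s; ΣQ_DR = 743.0 m³/s.
V = ΣQ_DR · Δt = 743.0 × 3600 s = 2.675 × 10^6 m³.
Over A = 329 km², depth = V / A = 8.13 mm.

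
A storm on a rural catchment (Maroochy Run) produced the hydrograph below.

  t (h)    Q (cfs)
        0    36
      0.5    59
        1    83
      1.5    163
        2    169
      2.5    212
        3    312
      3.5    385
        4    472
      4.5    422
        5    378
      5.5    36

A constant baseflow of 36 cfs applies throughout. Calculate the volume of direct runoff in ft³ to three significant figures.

V ≈ 4.13 × 10^6 ft³

Direct-runoff ordinates (Q − Q_b): 0.0, 23.0, 47.0, 127.0, 133.0, 176.0, 276.0, 349.0, 436.0, 386.0, 342.0, 0.0 cfs.
ΣQ_DR = 2295 cfs.
With Δt = 0.5 h = 1800 s, V = ΣQ_DR · Δt = 2295 × 1800 = 4.13 × 10^6 ft³.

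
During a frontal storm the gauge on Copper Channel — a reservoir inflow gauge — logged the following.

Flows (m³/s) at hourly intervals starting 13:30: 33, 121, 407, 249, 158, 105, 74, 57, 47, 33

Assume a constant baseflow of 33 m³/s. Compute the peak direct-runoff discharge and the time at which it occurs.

Subtracting baseflow gives direct-runoff ordinates: 0.0, 88.0, 374.0, 216.0, 125.0, 72.0, 41.0, 24.0, 14.0, 0.0 m³/s.
The maximum is 374.0 m³/s, occurring at the reading for t = 15:30.

Q_p = 374.0 m³/s at t = 15:30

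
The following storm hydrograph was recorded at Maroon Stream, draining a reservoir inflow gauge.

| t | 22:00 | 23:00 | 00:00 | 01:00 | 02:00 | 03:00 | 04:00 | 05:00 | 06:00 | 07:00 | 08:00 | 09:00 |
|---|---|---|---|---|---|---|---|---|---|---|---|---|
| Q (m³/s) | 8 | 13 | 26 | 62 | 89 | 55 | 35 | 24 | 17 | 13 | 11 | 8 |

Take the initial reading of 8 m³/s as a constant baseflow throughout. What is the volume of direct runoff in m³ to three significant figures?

Direct-runoff ordinates (Q − Q_b): 0.0, 5.0, 18.0, 54.0, 81.0, 47.0, 27.0, 16.0, 9.0, 5.0, 3.0, 0.0 m³/s.
ΣQ_DR = 265.0 m³/s.
With Δt = 1 h = 3600 s, V = ΣQ_DR · Δt = 265.0 × 3600 = 9.54 × 10^5 m³.

V ≈ 9.54 × 10^5 m³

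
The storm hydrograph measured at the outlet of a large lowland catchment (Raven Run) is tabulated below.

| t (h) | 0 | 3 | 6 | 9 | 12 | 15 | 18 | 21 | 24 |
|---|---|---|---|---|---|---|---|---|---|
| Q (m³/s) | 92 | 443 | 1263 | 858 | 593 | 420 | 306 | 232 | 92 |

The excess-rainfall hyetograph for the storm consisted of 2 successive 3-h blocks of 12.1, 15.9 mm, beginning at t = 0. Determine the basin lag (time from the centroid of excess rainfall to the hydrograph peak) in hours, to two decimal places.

t_L ≈ 2.80 h

Centroid of excess rainfall: t_c = Σ P_i·t̄_i / ΣP_i = 3.2036 h (block centres at 1.5, 4.5 h).
Hydrograph peak occurs at t = 6 h, so basin lag t_L = 6 − 3.2036 = 2.80 h.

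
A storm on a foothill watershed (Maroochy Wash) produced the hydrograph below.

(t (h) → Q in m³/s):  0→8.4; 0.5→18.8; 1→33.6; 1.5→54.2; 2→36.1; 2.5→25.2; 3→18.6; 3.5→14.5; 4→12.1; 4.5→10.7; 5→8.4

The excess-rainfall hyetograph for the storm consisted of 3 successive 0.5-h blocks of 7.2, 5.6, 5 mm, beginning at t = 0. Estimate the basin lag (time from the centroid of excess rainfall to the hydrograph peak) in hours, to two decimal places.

t_L ≈ 0.81 h

Centroid of excess rainfall: t_c = Σ P_i·t̄_i / ΣP_i = 0.6882 h (block centres at 0.25, 0.75, 1.25 h).
Hydrograph peak occurs at t = 1.5 h, so basin lag t_L = 1.5 − 0.6882 = 0.81 h.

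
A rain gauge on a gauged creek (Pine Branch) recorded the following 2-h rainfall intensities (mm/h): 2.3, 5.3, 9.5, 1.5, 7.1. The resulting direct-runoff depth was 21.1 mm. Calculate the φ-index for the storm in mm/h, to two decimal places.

Only the 3 blocks with intensity above φ contribute runoff: 5.3, 9.5, 7.1 mm/h.
Σ(I−φ)·Δt = d  ⇒  (5.3+9.5+7.1 − 3φ)·2 = 21.1
φ = (21.90 − 21.1/2) / 3 = 3.78 mm/h.

φ ≈ 3.78 mm/h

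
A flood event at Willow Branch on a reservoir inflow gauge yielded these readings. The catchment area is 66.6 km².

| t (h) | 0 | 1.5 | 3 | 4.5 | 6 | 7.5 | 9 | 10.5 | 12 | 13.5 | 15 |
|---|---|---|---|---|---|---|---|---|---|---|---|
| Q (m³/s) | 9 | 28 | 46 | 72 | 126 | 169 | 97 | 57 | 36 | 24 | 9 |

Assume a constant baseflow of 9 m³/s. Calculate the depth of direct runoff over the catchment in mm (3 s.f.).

d ≈ 46.5 mm

Direct runoff: 0.0, 19.0, 37.0, 63.0, 117.0, 160.0, 88.0, 48.0, 27.0, 15.0, 0.0 m³/s; ΣQ_DR = 574.0 m³/s.
V = ΣQ_DR · Δt = 574.0 × 5400 s = 3.100 × 10^6 m³.
Over A = 66.6 km², depth = V / A = 46.5 mm.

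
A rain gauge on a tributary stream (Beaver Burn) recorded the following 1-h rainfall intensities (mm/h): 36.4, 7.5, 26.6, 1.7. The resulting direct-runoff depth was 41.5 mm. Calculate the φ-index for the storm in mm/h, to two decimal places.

Only the 2 blocks with intensity above φ contribute runoff: 36.4, 26.6 mm/h.
Σ(I−φ)·Δt = d  ⇒  (36.4+26.6 − 2φ)·1 = 41.5
φ = (63.00 − 41.5/1) / 2 = 10.75 mm/h.

φ ≈ 10.75 mm/h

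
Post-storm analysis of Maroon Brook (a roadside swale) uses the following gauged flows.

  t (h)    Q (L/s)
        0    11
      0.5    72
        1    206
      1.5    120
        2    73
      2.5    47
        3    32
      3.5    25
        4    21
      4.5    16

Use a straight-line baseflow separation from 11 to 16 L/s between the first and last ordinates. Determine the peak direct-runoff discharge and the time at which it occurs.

Subtracting baseflow gives direct-runoff ordinates: 0.00, 60.44, 193.89, 107.33, 59.78, 33.22, 17.67, 10.11, 5.56, 0.00 L/s.
The maximum is 193.89 L/s, occurring at the reading for t = 1 h.

Q_p = 193.89 L/s at t = 1 h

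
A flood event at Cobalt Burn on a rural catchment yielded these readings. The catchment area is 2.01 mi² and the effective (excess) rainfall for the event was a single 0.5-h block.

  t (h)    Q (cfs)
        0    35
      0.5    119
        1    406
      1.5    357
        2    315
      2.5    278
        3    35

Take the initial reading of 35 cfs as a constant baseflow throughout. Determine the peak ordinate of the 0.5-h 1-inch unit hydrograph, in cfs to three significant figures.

U_p ≈ 740 cfs

Direct runoff: 0.0, 84.0, 371.0, 322.0, 280.0, 243.0, 0.0 cfs; ΣQ_DR = 1300 cfs, peak = 371.0 cfs.
Runoff depth d = ΣQ_DR·Δt / A = 1300 × 1800 / (2.01 mi²) = 0.5011 in.
The 1-inch UH is the DRH scaled by (1 in)/d, so U_p = 371.0 × 1/0.5011 = 740 cfs.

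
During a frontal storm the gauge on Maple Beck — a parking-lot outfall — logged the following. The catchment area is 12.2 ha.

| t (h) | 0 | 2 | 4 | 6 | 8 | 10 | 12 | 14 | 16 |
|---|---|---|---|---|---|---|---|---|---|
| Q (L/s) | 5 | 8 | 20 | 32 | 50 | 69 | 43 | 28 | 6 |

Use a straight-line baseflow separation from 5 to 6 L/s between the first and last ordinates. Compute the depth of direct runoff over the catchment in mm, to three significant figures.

d ≈ 12.5 mm

Direct runoff: 0.00, 2.88, 14.75, 26.62, 44.50, 63.38, 37.25, 22.12, 0.00 L/s; ΣQ_DR = 211.5 L/s.
V = ΣQ_DR · Δt = 211.5 × 7200 s = 1.523 × 10^6 L.
Over A = 12.2 ha, depth = V / A = 12.5 mm.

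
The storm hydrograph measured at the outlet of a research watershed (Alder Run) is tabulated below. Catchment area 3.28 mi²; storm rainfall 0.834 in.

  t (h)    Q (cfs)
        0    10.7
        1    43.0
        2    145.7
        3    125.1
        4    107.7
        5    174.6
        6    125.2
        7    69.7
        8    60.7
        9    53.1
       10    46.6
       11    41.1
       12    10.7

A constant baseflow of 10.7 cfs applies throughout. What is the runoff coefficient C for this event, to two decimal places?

C ≈ 0.50

ΣQ_DR = 874.8 cfs; V = ΣQ_DR·Δt = 3.149 × 10^6 ft³.
Runoff depth d = V / A = 0.4133 in.
C = d / P = 0.4133 / 0.834 = 0.50.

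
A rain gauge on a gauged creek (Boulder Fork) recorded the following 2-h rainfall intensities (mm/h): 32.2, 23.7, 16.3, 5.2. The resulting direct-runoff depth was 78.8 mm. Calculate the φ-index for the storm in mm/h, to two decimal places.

φ ≈ 10.93 mm/h

Only the 3 blocks with intensity above φ contribute runoff: 32.2, 23.7, 16.3 mm/h.
Σ(I−φ)·Δt = d  ⇒  (32.2+23.7+16.3 − 3φ)·2 = 78.8
φ = (72.20 − 78.8/2) / 3 = 10.93 mm/h.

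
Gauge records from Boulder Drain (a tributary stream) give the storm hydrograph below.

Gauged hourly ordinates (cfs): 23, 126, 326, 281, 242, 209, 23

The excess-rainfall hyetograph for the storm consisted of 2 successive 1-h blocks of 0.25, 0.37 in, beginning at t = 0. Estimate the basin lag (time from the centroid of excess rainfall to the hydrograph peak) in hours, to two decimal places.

t_L ≈ 0.90 h

Centroid of excess rainfall: t_c = Σ P_i·t̄_i / ΣP_i = 1.0968 h (block centres at 0.5, 1.5 h).
Hydrograph peak occurs at t = 2 h, so basin lag t_L = 2 − 1.0968 = 0.90 h.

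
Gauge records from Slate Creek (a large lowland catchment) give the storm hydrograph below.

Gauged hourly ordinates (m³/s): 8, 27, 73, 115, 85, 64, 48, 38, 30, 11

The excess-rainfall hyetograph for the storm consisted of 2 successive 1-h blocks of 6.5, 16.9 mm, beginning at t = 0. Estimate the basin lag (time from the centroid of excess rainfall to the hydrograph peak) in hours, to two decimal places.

Centroid of excess rainfall: t_c = Σ P_i·t̄_i / ΣP_i = 1.2222 h (block centres at 0.5, 1.5 h).
Hydrograph peak occurs at t = 3 h, so basin lag t_L = 3 − 1.2222 = 1.78 h.

t_L ≈ 1.78 h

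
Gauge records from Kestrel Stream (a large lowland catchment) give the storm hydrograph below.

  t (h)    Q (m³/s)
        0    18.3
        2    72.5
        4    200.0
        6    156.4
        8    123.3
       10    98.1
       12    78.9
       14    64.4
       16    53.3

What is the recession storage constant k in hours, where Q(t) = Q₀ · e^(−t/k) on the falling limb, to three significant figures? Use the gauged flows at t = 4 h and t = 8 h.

k ≈ 8.27 h

On the falling limb, Q drops from 200.0 to 123.3 m³/s between t = 4 h and t = 8 h (Δt = 4 h).
k = −Δt / ln(Q₂/Q₁) = −4 / ln(123.3/200.0) = 8.27 h.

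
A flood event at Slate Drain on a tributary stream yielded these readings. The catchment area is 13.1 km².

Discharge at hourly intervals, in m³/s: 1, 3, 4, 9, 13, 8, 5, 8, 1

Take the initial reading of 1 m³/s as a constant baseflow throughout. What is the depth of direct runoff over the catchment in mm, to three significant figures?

Direct runoff: 0.0, 2.0, 3.0, 8.0, 12.0, 7.0, 4.0, 7.0, 0.0 m³/s; ΣQ_DR = 43.00 m³/s.
V = ΣQ_DR · Δt = 43.00 × 3600 s = 1.548 × 10^5 m³.
Over A = 13.1 km², depth = V / A = 11.8 mm.

d ≈ 11.8 mm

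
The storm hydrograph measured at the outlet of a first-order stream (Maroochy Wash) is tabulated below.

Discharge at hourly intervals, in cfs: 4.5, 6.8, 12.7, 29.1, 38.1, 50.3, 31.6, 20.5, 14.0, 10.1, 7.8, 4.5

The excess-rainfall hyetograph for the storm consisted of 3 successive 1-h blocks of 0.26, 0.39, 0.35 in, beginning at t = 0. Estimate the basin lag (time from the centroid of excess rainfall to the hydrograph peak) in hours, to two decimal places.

t_L ≈ 3.41 h

Centroid of excess rainfall: t_c = Σ P_i·t̄_i / ΣP_i = 1.5900 h (block centres at 0.5, 1.5, 2.5 h).
Hydrograph peak occurs at t = 5 h, so basin lag t_L = 5 − 1.5900 = 3.41 h.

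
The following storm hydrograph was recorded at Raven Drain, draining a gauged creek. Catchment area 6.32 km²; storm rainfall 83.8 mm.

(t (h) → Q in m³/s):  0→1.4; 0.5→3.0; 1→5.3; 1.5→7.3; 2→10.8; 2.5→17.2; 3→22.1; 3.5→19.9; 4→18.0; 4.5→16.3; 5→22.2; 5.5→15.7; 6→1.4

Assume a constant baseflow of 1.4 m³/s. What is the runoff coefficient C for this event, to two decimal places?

ΣQ_DR = 142.4 m³/s; V = ΣQ_DR·Δt = 2.563 × 10^5 m³.
Runoff depth d = V / A = 40.56 mm.
C = d / P = 40.56 / 83.8 = 0.48.

C ≈ 0.48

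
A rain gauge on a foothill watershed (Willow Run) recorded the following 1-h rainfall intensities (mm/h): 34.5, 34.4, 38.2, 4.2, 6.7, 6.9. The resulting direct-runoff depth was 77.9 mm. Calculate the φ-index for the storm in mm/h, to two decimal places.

Only the 3 blocks with intensity above φ contribute runoff: 34.5, 34.4, 38.2 mm/h.
Σ(I−φ)·Δt = d  ⇒  (34.5+34.4+38.2 − 3φ)·1 = 77.9
φ = (107.1 − 77.9/1) / 3 = 9.73 mm/h.

φ ≈ 9.73 mm/h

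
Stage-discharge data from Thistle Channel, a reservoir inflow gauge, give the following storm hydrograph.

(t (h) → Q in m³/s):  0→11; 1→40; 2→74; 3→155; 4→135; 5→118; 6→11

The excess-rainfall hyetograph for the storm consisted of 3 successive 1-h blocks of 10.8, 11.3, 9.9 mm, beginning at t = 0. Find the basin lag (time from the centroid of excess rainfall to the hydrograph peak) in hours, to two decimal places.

t_L ≈ 1.53 h

Centroid of excess rainfall: t_c = Σ P_i·t̄_i / ΣP_i = 1.4719 h (block centres at 0.5, 1.5, 2.5 h).
Hydrograph peak occurs at t = 3 h, so basin lag t_L = 3 − 1.4719 = 1.53 h.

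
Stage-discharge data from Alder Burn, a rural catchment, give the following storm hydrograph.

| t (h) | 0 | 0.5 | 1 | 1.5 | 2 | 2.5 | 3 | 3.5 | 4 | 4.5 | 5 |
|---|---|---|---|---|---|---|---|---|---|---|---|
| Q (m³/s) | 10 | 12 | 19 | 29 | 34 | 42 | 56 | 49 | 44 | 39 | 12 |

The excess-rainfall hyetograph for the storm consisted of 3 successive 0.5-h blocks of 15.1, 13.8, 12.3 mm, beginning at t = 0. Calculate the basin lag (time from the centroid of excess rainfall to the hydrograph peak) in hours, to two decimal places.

Centroid of excess rainfall: t_c = Σ P_i·t̄_i / ΣP_i = 0.7160 h (block centres at 0.25, 0.75, 1.25 h).
Hydrograph peak occurs at t = 3 h, so basin lag t_L = 3 − 0.7160 = 2.28 h.

t_L ≈ 2.28 h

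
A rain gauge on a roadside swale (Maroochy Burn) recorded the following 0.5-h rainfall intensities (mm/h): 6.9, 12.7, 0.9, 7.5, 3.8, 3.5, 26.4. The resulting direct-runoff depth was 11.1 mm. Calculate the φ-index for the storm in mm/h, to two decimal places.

Only the 2 blocks with intensity above φ contribute runoff: 12.7, 26.4 mm/h.
Σ(I−φ)·Δt = d  ⇒  (12.7+26.4 − 2φ)·0.5 = 11.1
φ = (39.10 − 11.1/0.5) / 2 = 8.45 mm/h.

φ ≈ 8.45 mm/h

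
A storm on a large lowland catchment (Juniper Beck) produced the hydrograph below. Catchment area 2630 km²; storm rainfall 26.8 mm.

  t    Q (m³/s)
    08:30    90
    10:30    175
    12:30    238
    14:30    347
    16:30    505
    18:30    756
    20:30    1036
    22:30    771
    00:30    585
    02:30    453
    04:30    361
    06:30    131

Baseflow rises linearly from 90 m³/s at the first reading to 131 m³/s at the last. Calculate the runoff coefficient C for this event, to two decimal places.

ΣQ_DR = 4122 m³/s; V = ΣQ_DR·Δt = 2.968 × 10^7 m³.
Runoff depth d = V / A = 11.28 mm.
C = d / P = 11.28 / 26.8 = 0.42.

C ≈ 0.42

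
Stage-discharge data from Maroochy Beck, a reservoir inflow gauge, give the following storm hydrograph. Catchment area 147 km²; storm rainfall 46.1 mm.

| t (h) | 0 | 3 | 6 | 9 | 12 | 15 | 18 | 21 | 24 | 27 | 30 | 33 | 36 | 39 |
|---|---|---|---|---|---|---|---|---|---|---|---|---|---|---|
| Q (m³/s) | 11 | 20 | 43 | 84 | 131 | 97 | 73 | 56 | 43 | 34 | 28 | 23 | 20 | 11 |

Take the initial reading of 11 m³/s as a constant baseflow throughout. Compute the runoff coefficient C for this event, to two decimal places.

C ≈ 0.83

ΣQ_DR = 520.0 m³/s; V = ΣQ_DR·Δt = 5.616 × 10^6 m³.
Runoff depth d = V / A = 38.20 mm.
C = d / P = 38.20 / 46.1 = 0.83.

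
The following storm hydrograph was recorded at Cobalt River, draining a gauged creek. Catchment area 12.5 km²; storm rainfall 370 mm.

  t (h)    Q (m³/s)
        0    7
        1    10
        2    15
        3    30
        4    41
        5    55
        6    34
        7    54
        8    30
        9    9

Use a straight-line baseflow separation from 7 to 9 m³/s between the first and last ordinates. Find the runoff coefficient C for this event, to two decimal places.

C ≈ 0.16

ΣQ_DR = 205.0 m³/s; V = ΣQ_DR·Δt = 7.380 × 10^5 m³.
Runoff depth d = V / A = 59.04 mm.
C = d / P = 59.04 / 370 = 0.16.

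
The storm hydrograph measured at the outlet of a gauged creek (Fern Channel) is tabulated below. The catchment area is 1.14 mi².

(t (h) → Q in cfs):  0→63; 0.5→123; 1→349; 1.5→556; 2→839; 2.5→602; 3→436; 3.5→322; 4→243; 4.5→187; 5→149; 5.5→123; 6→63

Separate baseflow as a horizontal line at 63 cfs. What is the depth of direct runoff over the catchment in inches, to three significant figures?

Direct runoff: 0.0, 60.0, 286.0, 493.0, 776.0, 539.0, 373.0, 259.0, 180.0, 124.0, 86.0, 60.0, 0.0 cfs; ΣQ_DR = 3236 cfs.
V = ΣQ_DR · Δt = 3236 × 1800 s = 5.825 × 10^6 ft³.
Over A = 1.14 mi², depth = V / A = 2.20 in.

d ≈ 2.20 in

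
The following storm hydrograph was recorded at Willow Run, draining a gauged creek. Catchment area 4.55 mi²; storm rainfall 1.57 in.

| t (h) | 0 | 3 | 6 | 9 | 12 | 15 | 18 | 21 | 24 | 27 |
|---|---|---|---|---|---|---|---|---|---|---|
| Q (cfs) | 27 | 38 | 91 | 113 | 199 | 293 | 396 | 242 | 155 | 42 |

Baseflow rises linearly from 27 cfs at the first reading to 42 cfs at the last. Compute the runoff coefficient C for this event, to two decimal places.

C ≈ 0.81

ΣQ_DR = 1251 cfs; V = ΣQ_DR·Δt = 1.351 × 10^7 ft³.
Runoff depth d = V / A = 1.278 in.
C = d / P = 1.278 / 1.57 = 0.81.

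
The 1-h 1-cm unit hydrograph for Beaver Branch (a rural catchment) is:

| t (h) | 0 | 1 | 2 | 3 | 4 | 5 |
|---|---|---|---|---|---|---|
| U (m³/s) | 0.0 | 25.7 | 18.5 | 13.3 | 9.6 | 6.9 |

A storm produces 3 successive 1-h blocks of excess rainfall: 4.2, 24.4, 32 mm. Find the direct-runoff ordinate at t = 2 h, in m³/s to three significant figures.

By discrete convolution, Q_j = Σ (P_i / 10 mm) · U_{j−i}.
At t = 2 h (j=2): Q = (4.2/10)·18.5 + (24.4/10)·25.7 + (32/10)·0.0 = 70.5 m³/s.

Q ≈ 70.5 m³/s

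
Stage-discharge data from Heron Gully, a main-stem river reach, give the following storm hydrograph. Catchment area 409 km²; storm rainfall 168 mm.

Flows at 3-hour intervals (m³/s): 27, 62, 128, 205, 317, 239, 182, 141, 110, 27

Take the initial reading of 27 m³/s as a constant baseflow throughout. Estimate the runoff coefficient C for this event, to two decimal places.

C ≈ 0.18

ΣQ_DR = 1168 m³/s; V = ΣQ_DR·Δt = 1.261 × 10^7 m³.
Runoff depth d = V / A = 30.84 mm.
C = d / P = 30.84 / 168 = 0.18.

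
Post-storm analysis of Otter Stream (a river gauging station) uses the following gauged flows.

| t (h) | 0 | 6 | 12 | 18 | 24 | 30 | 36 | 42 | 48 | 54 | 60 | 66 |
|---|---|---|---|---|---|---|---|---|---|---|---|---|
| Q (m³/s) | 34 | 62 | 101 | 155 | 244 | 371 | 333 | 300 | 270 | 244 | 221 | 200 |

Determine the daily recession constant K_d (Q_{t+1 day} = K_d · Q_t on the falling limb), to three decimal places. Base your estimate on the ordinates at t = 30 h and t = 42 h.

Between t = 30 h and t = 42 h the flow falls from 371 to 300 m³/s over 2×6 h = 12 h.
Per-interval ratio K = (300/371)^(1/2) = 0.8992; K_d = K^(24/6) = 0.654.

K_d ≈ 0.654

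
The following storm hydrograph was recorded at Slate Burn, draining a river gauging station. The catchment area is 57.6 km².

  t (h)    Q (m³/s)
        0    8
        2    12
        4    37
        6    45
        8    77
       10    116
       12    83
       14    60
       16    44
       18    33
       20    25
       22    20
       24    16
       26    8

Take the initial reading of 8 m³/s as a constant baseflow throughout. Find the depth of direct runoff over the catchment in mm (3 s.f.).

d ≈ 59.0 mm

Direct runoff: 0.0, 4.0, 29.0, 37.0, 69.0, 108.0, 75.0, 52.0, 36.0, 25.0, 17.0, 12.0, 8.0, 0.0 m³/s; ΣQ_DR = 472.0 m³/s.
V = ΣQ_DR · Δt = 472.0 × 7200 s = 3.398 × 10^6 m³.
Over A = 57.6 km², depth = V / A = 59.0 mm.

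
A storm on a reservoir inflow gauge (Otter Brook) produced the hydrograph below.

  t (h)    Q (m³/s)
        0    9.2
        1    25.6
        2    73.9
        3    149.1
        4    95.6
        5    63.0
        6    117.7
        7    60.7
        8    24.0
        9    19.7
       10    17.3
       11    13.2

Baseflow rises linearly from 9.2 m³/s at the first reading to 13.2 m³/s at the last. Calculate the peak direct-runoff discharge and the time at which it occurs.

Subtracting baseflow gives direct-runoff ordinates: 0.00, 16.04, 63.97, 138.81, 84.95, 51.98, 106.32, 48.95, 11.89, 7.23, 4.46, 0.00 m³/s.
The maximum is 138.81 m³/s, occurring at the reading for t = 3 h.

Q_p = 138.81 m³/s at t = 3 h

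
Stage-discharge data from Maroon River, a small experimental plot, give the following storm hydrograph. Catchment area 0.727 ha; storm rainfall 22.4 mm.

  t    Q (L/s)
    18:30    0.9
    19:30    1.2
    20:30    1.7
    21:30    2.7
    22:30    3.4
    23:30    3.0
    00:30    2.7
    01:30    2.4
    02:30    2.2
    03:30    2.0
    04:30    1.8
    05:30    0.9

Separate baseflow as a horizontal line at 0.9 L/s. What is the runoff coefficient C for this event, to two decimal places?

ΣQ_DR = 14.10 L/s; V = ΣQ_DR·Δt = 50760 L.
Runoff depth d = V / A = 6.982 mm.
C = d / P = 6.982 / 22.4 = 0.31.

C ≈ 0.31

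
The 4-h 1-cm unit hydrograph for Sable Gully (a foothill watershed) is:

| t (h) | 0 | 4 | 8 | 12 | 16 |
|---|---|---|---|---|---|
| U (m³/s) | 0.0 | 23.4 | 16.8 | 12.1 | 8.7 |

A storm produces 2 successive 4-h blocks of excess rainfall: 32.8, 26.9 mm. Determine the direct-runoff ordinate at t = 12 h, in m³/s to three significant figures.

Q ≈ 84.9 m³/s

By discrete convolution, Q_j = Σ (P_i / 10 mm) · U_{j−i}.
At t = 12 h (j=3): Q = (32.8/10)·12.1 + (26.9/10)·16.8 = 84.9 m³/s.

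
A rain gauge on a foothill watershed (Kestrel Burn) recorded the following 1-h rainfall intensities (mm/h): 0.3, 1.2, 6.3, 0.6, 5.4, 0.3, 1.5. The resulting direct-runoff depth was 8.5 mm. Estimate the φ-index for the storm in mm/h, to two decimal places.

φ ≈ 1.60 mm/h

Only the 2 blocks with intensity above φ contribute runoff: 6.3, 5.4 mm/h.
Σ(I−φ)·Δt = d  ⇒  (6.3+5.4 − 2φ)·1 = 8.5
φ = (11.70 − 8.5/1) / 2 = 1.60 mm/h.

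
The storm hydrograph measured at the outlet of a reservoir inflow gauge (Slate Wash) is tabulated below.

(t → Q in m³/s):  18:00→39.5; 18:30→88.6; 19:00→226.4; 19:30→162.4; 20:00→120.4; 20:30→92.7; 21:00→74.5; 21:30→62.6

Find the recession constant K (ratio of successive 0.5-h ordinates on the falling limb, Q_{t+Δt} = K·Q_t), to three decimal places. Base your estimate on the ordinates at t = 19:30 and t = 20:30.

Using the recession-limb readings at t = 19:30 and t = 20:30: Q falls from 162.4 to 92.7 m³/s over 2 intervals.
K = (Q₂/Q₁)^(1/2) = (92.7/162.4)^(1/2) = 0.756.

K ≈ 0.756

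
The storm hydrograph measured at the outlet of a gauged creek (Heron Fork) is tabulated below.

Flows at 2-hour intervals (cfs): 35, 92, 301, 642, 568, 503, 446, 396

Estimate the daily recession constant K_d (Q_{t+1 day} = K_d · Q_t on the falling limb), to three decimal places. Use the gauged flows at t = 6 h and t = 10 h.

K_d ≈ 0.231

Between t = 6 h and t = 10 h the flow falls from 642 to 503 cfs over 2×2 h = 4 h.
Per-interval ratio K = (503/642)^(1/2) = 0.8851; K_d = K^(24/2) = 0.231.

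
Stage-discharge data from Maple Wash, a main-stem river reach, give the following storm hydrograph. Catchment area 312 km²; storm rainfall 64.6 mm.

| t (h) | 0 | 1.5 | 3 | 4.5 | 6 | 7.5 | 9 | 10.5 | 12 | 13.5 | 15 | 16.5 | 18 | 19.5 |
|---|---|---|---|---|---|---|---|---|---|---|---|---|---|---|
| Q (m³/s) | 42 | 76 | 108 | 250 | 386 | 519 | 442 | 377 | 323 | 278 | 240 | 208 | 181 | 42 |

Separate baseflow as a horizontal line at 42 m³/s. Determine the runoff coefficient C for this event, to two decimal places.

C ≈ 0.77

ΣQ_DR = 2884 m³/s; V = ΣQ_DR·Δt = 1.557 × 10^7 m³.
Runoff depth d = V / A = 49.92 mm.
C = d / P = 49.92 / 64.6 = 0.77.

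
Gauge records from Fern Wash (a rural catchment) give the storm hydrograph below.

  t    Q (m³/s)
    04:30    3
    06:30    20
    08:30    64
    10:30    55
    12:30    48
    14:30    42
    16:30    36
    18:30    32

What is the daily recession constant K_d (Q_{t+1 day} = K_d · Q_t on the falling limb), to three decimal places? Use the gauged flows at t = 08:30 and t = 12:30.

K_d ≈ 0.178

Between t = 08:30 and t = 12:30 the flow falls from 64 to 48 m³/s over 2×2 h = 4 h.
Per-interval ratio K = (48/64)^(1/2) = 0.8660; K_d = K^(24/2) = 0.178.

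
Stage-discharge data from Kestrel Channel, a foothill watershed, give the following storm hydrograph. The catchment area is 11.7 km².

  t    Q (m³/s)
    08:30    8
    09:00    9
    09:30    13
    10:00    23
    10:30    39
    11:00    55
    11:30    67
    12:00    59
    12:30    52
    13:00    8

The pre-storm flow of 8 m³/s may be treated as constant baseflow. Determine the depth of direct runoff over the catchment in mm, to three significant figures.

d ≈ 38.9 mm

Direct runoff: 0.0, 1.0, 5.0, 15.0, 31.0, 47.0, 59.0, 51.0, 44.0, 0.0 m³/s; ΣQ_DR = 253.0 m³/s.
V = ΣQ_DR · Δt = 253.0 × 1800 s = 4.554 × 10^5 m³.
Over A = 11.7 km², depth = V / A = 38.9 mm.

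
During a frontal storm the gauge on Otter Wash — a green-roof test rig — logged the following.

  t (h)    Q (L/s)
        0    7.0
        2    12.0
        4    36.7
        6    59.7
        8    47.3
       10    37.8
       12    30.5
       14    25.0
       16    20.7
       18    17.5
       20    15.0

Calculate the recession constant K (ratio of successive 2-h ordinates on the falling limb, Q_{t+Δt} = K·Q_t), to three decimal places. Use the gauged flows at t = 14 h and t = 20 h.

K ≈ 0.843

Using the recession-limb readings at t = 14 h and t = 20 h: Q falls from 25.0 to 15.0 L/s over 3 intervals.
K = (Q₂/Q₁)^(1/3) = (15.0/25.0)^(1/3) = 0.843.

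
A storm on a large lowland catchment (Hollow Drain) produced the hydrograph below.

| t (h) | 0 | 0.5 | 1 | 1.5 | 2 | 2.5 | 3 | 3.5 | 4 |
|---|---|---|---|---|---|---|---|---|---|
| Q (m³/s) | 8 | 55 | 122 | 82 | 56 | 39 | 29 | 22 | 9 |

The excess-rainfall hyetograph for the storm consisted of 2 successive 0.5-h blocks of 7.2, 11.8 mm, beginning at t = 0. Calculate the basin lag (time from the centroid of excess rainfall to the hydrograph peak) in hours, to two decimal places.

t_L ≈ 0.44 h

Centroid of excess rainfall: t_c = Σ P_i·t̄_i / ΣP_i = 0.5605 h (block centres at 0.25, 0.75 h).
Hydrograph peak occurs at t = 1 h, so basin lag t_L = 1 − 0.5605 = 0.44 h.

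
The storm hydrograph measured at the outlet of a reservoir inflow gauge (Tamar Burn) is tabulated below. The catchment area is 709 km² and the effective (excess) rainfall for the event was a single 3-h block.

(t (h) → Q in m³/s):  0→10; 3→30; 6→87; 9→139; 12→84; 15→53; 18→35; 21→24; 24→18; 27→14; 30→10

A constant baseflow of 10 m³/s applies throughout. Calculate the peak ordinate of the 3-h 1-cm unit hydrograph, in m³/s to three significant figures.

Direct runoff: 0.0, 20.0, 77.0, 129.0, 74.0, 43.0, 25.0, 14.0, 8.0, 4.0, 0.0 m³/s; ΣQ_DR = 394.0 m³/s, peak = 129.0 m³/s.
Runoff depth d = ΣQ_DR·Δt / A = 394.0 × 10800 / (709 km²) = 6.002 mm.
The 1-cm UH is the DRH scaled by (10 mm)/d, so U_p = 129.0 × 10/6.002 = 215 m³/s.

U_p ≈ 215 m³/s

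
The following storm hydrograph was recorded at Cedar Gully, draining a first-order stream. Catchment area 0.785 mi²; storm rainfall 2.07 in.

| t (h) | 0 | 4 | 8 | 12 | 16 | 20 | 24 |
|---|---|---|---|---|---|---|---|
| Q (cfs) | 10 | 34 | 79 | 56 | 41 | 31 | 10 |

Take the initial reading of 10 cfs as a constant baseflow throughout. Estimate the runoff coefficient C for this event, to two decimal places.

C ≈ 0.73

ΣQ_DR = 191.0 cfs; V = ΣQ_DR·Δt = 2.750 × 10^6 ft³.
Runoff depth d = V / A = 1.508 in.
C = d / P = 1.508 / 2.07 = 0.73.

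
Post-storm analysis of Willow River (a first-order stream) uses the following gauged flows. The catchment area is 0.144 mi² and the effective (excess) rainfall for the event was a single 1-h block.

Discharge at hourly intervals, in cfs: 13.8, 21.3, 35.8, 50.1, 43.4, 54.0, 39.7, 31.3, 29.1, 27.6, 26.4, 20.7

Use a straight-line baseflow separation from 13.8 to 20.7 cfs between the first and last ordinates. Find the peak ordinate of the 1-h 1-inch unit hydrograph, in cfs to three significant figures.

U_p ≈ 18.5 cfs

Direct runoff: 0.00, 6.87, 20.75, 34.42, 27.09, 37.06, 22.14, 13.11, 10.28, 8.15, 6.33, 0.00 cfs; ΣQ_DR = 186.2 cfs, peak = 37.06 cfs.
Runoff depth d = ΣQ_DR·Δt / A = 186.2 × 3600 / (0.144 mi²) = 2.004 in.
The 1-inch UH is the DRH scaled by (1 in)/d, so U_p = 37.06 × 1/2.004 = 18.5 cfs.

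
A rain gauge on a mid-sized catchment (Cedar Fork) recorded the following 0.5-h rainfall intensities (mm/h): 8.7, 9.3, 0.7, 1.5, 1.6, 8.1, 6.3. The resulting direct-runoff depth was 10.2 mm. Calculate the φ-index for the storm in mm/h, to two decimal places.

φ ≈ 3.00 mm/h

Only the 4 blocks with intensity above φ contribute runoff: 8.7, 9.3, 8.1, 6.3 mm/h.
Σ(I−φ)·Δt = d  ⇒  (8.7+9.3+8.1+6.3 − 4φ)·0.5 = 10.2
φ = (32.40 − 10.2/0.5) / 4 = 3.00 mm/h.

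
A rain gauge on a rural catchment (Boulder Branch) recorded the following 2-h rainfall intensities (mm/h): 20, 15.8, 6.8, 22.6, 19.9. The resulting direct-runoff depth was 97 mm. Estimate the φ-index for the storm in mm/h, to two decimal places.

φ ≈ 7.45 mm/h

Only the 4 blocks with intensity above φ contribute runoff: 20, 15.8, 22.6, 19.9 mm/h.
Σ(I−φ)·Δt = d  ⇒  (20+15.8+22.6+19.9 − 4φ)·2 = 97
φ = (78.30 − 97/2) / 4 = 7.45 mm/h.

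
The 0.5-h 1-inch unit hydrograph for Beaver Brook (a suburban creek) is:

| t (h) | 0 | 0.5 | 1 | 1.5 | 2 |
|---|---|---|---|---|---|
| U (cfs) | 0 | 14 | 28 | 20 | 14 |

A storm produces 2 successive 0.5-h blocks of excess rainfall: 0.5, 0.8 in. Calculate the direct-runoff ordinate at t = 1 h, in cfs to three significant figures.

By discrete convolution, Q_j = Σ (P_i / 1 in) · U_{j−i}.
At t = 1 h (j=2): Q = (0.5/1)·28 + (0.8/1)·14 = 25.2 cfs.

Q ≈ 25.2 cfs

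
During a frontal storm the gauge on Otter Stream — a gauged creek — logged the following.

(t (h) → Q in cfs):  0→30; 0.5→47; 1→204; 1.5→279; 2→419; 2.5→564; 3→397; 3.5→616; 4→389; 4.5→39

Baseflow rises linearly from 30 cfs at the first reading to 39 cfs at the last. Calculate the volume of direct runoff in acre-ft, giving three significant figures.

V ≈ 109 acre-ft

Direct-runoff ordinates (Q − Q_b): 0.00, 16.00, 172.00, 246.00, 385.00, 529.00, 361.00, 579.00, 351.00, 0.00 cfs.
ΣQ_DR = 2639 cfs.
With Δt = 0.5 h = 1800 s, V = ΣQ_DR · Δt = 2639 × 1800 = 4.75 × 10^6 ft³ = 109 acre-ft.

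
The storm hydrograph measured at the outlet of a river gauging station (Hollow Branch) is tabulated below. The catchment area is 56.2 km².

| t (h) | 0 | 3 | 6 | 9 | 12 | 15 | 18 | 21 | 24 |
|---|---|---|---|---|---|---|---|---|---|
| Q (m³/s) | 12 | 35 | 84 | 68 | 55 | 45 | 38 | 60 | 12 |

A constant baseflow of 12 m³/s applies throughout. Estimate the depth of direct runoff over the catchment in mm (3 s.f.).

Direct runoff: 0.0, 23.0, 72.0, 56.0, 43.0, 33.0, 26.0, 48.0, 0.0 m³/s; ΣQ_DR = 301.0 m³/s.
V = ΣQ_DR · Δt = 301.0 × 10800 s = 3.251 × 10^6 m³.
Over A = 56.2 km², depth = V / A = 57.8 mm.

d ≈ 57.8 mm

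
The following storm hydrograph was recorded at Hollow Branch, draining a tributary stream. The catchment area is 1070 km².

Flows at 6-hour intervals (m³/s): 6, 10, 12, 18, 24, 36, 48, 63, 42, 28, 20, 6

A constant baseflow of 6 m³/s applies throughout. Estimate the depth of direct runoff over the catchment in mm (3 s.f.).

Direct runoff: 0.0, 4.0, 6.0, 12.0, 18.0, 30.0, 42.0, 57.0, 36.0, 22.0, 14.0, 0.0 m³/s; ΣQ_DR = 241.0 m³/s.
V = ΣQ_DR · Δt = 241.0 × 21600 s = 5.206 × 10^6 m³.
Over A = 1070 km², depth = V / A = 4.87 mm.

d ≈ 4.87 mm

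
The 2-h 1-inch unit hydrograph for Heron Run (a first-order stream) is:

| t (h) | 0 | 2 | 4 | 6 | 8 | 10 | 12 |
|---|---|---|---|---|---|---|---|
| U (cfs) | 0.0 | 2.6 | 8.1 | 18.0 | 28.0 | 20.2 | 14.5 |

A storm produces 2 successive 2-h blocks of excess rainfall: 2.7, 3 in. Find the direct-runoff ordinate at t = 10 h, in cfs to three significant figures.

Q ≈ 139 cfs

By discrete convolution, Q_j = Σ (P_i / 1 in) · U_{j−i}.
At t = 10 h (j=5): Q = (2.7/1)·20.2 + (3/1)·28.0 = 139 cfs.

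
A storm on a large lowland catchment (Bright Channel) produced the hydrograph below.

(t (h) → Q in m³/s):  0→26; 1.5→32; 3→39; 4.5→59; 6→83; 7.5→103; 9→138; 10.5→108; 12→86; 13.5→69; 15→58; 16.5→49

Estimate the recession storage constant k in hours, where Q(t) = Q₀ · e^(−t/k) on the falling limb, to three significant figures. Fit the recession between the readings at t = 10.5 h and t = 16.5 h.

On the falling limb, Q drops from 108 to 49 m³/s between t = 10.5 h and t = 16.5 h (Δt = 6 h).
k = −Δt / ln(Q₂/Q₁) = −6 / ln(49/108) = 7.59 h.

k ≈ 7.59 h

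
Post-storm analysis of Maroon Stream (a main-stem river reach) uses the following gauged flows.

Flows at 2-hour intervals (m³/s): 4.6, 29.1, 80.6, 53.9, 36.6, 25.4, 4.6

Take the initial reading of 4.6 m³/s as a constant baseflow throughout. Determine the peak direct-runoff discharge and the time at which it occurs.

Q_p = 76.0 m³/s at t = 4 h

Subtracting baseflow gives direct-runoff ordinates: 0.0, 24.5, 76.0, 49.3, 32.0, 20.8, 0.0 m³/s.
The maximum is 76.0 m³/s, occurring at the reading for t = 4 h.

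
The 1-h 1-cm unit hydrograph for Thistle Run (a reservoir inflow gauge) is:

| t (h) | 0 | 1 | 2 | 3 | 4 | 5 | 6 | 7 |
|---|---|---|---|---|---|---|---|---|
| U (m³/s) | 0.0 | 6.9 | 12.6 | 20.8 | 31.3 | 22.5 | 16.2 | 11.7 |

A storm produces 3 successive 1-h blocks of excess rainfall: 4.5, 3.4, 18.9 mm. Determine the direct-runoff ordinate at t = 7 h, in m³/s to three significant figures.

Q ≈ 53.3 m³/s

By discrete convolution, Q_j = Σ (P_i / 10 mm) · U_{j−i}.
At t = 7 h (j=7): Q = (4.5/10)·11.7 + (3.4/10)·16.2 + (18.9/10)·22.5 = 53.3 m³/s.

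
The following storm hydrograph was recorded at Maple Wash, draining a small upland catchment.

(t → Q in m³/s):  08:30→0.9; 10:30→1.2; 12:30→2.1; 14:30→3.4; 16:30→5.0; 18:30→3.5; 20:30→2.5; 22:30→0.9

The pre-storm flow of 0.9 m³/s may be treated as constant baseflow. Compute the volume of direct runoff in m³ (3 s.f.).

Direct-runoff ordinates (Q − Q_b): 0.0, 0.3, 1.2, 2.5, 4.1, 2.6, 1.6, 0.0 m³/s.
ΣQ_DR = 12.30 m³/s.
With Δt = 2 h = 7200 s, V = ΣQ_DR · Δt = 12.30 × 7200 = 88600 m³.

V ≈ 88600 m³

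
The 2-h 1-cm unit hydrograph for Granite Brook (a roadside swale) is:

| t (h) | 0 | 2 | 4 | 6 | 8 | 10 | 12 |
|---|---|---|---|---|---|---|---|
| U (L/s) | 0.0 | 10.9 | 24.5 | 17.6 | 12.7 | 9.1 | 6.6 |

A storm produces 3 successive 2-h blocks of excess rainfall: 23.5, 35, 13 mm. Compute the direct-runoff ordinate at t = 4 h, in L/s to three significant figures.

By discrete convolution, Q_j = Σ (P_i / 10 mm) · U_{j−i}.
At t = 4 h (j=2): Q = (23.5/10)·24.5 + (35/10)·10.9 + (13/10)·0.0 = 95.7 L/s.

Q ≈ 95.7 L/s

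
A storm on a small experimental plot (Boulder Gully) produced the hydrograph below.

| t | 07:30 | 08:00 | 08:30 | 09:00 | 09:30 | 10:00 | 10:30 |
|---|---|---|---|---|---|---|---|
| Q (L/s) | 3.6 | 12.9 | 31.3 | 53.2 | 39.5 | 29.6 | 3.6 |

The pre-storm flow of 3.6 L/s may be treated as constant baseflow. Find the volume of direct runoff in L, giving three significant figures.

V ≈ 2.67 × 10^5 L

Direct-runoff ordinates (Q − Q_b): 0.0, 9.3, 27.7, 49.6, 35.9, 26.0, 0.0 L/s.
ΣQ_DR = 148.5 L/s.
With Δt = 0.5 h = 1800 s, V = ΣQ_DR · Δt = 148.5 × 1800 = 2.67 × 10^5 L.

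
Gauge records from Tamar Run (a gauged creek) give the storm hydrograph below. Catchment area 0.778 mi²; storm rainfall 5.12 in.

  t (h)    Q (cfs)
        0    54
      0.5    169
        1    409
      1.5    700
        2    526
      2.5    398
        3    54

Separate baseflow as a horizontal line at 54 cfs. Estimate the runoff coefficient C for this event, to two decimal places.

C ≈ 0.38

ΣQ_DR = 1932 cfs; V = ΣQ_DR·Δt = 3.478 × 10^6 ft³.
Runoff depth d = V / A = 1.924 in.
C = d / P = 1.924 / 5.12 = 0.38.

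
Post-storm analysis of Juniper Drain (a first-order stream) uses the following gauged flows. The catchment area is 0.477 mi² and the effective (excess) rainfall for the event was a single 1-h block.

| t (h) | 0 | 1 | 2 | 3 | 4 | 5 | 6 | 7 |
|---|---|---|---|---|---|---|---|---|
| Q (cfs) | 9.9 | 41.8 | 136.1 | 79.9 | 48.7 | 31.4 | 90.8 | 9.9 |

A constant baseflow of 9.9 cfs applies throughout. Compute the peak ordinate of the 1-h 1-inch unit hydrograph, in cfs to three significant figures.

Direct runoff: 0.0, 31.9, 126.2, 70.0, 38.8, 21.5, 80.9, 0.0 cfs; ΣQ_DR = 369.3 cfs, peak = 126.2 cfs.
Runoff depth d = ΣQ_DR·Δt / A = 369.3 × 3600 / (0.477 mi²) = 1.200 in.
The 1-inch UH is the DRH scaled by (1 in)/d, so U_p = 126.2 × 1/1.200 = 105 cfs.

U_p ≈ 105 cfs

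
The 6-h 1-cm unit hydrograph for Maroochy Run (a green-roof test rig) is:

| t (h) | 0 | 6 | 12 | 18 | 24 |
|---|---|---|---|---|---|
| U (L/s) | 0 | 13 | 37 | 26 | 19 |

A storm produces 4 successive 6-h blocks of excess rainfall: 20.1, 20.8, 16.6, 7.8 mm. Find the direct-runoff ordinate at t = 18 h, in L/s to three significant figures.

By discrete convolution, Q_j = Σ (P_i / 10 mm) · U_{j−i}.
At t = 18 h (j=3): Q = (20.1/10)·26 + (20.8/10)·37 + (16.6/10)·13 + (7.8/10)·0 = 151 L/s.

Q ≈ 151 L/s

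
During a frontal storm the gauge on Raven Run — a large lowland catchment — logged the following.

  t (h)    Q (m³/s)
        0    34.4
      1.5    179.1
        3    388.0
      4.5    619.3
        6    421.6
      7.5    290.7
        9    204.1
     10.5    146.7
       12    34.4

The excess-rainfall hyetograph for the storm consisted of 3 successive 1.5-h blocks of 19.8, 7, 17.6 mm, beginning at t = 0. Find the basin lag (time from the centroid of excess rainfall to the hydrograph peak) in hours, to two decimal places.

Centroid of excess rainfall: t_c = Σ P_i·t̄_i / ΣP_i = 2.1757 h (block centres at 0.75, 2.25, 3.75 h).
Hydrograph peak occurs at t = 4.5 h, so basin lag t_L = 4.5 − 2.1757 = 2.32 h.

t_L ≈ 2.32 h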